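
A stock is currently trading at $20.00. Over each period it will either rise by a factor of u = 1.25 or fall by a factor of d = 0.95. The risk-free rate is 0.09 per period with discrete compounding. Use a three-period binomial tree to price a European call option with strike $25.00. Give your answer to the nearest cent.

$2.36

Risk-neutral probability p = (1 + 0.09 − 0.95)/(1.25 − 0.95) = 0.1400/0.3000 = 0.4667
Terminal stock prices: S_uuu = 39.06, S_uud = 29.69, S_udd = 22.56, S_ddd = 17.15
Terminal payoffs (S − K): max(14.06, 0) = 14.06, max(4.688, 0) = 4.688, max(-2.438, 0) = 0, max(-7.853, 0) = 0
Node uu (S = 31.25): V_uu = 1/1.09·[0.4667·14.0625 + 0.5333·4.6875] = 8.3142
Node ud (S = 23.75): V_ud = 1/1.09·[0.4667·4.6875 + 0.5333·0.0000] = 2.0069
Node dd (S = 18.05): V_dd = 1/1.09·[0.4667·0.0000 + 0.5333·0.0000] = 0.0000
Node u (S = 25): V_u = 1/1.09·[0.4667·8.3142 + 0.5333·2.0069] = 4.5416
Node d (S = 19): V_d = 1/1.09·[0.4667·2.0069 + 0.5333·0.0000] = 0.8592
Node 0 (S = 20): V_0 = 1/1.09·[0.4667·4.5416 + 0.5333·0.8592] = 2.3648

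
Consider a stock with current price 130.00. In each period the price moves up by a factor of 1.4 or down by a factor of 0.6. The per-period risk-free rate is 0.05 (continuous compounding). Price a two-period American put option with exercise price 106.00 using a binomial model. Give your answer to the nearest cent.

11.61

Risk-neutral probability p = (e^0.05 − 0.6)/(1.4 − 0.6) = 0.4513/0.8000 = 0.5641
Terminal stock prices: S_uu = 254.8, S_ud = 109.2, S_dd = 46.8
Terminal payoffs (K − S): max(-148.8, 0) = 0, max(-3.2, 0) = 0, max(59.2, 0) = 59.2
Node u (S = 182): continuation = e^(−0.05)·[0.5641·0.0000 + 0.4359·0.0000] = 0.0000; exercise value = 0.0000 ≤ continuation, so V_u = 0.0000
Node d (S = 78): continuation = e^(−0.05)·[0.5641·0.0000 + 0.4359·59.2000] = 24.5474; exercise value = 28.0000 > continuation, so V_d = 28.0000 (exercise)
Node 0 (S = 130): continuation = e^(−0.05)·[0.5641·0.0000 + 0.4359·28.0000] = 11.6102; exercise value = 0.0000 ≤ continuation, so V_0 = 11.6102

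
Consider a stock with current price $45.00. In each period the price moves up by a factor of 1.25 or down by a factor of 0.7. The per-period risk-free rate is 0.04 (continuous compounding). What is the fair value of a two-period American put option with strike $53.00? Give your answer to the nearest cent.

Risk-neutral probability p = (e^0.04 − 0.7)/(1.25 − 0.7) = 0.3408/0.5500 = 0.6197
Terminal stock prices: S_uu = 70.31, S_ud = 39.38, S_dd = 22.05
Terminal payoffs (K − S): max(-17.31, 0) = 0, max(13.62, 0) = 13.62, max(30.95, 0) = 30.95
Node u (S = 56.25): continuation = e^(−0.04)·[0.6197·0.0000 + 0.3803·13.6250] = 4.9790; exercise value = 0.0000 ≤ continuation, so V_u = 4.9790
Node d (S = 31.5): continuation = e^(−0.04)·[0.6197·13.6250 + 0.3803·30.9500] = 19.4218; exercise value = 21.5000 > continuation, so V_d = 21.5000 (exercise)
Node 0 (S = 45): continuation = e^(−0.04)·[0.6197·4.9790 + 0.3803·21.5000] = 10.8210; exercise value = 8.0000 ≤ continuation, so V_0 = 10.8210

$10.82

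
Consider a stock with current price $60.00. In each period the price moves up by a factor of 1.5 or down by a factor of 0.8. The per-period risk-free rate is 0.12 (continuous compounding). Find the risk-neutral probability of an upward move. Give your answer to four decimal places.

Risk-neutral probability p = (e^0.12 − 0.8)/(1.5 − 0.8) = 0.3275/0.7000 = 0.4679

p = 0.4679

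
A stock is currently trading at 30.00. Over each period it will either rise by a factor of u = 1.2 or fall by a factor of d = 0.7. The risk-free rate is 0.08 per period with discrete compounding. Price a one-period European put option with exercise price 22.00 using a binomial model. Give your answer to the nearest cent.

Risk-neutral probability p = (1 + 0.08 − 0.7)/(1.2 − 0.7) = 0.3800/0.5000 = 0.7600
Terminal stock prices: S_u = 36, S_d = 21
Terminal payoffs (K − S): max(-14, 0) = 0, max(1, 0) = 1
Node 0 (S = 30): V_0 = 1/1.08·[0.7600·0.0000 + 0.2400·1.0000] = 0.2222

0.22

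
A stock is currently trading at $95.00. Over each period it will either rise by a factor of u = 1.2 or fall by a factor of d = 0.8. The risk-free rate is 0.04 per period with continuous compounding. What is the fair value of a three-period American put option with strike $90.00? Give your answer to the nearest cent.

$7.15

Risk-neutral probability p = (e^0.04 − 0.8)/(1.2 − 0.8) = 0.2408/0.4000 = 0.6020
Terminal stock prices: S_uuu = 164.2, S_uud = 109.4, S_udd = 72.96, S_ddd = 48.64
Terminal payoffs (K − S): max(-74.16, 0) = 0, max(-19.44, 0) = 0, max(17.04, 0) = 17.04, max(41.36, 0) = 41.36
Node uu (S = 136.8): continuation = e^(−0.04)·[0.6020·0.0000 + 0.3980·0.0000] = 0.0000; exercise value = 0.0000 ≤ continuation, so V_uu = 0.0000
Node ud (S = 91.2): continuation = e^(−0.04)·[0.6020·0.0000 + 0.3980·17.0400] = 6.5156; exercise value = 0.0000 ≤ continuation, so V_ud = 6.5156
Node dd (S = 60.8): continuation = e^(−0.04)·[0.6020·17.0400 + 0.3980·41.3600] = 25.6710; exercise value = 29.2000 > continuation, so V_dd = 29.2000 (exercise)
Node u (S = 114): continuation = e^(−0.04)·[0.6020·0.0000 + 0.3980·6.5156] = 2.4913; exercise value = 0.0000 ≤ continuation, so V_u = 2.4913
Node d (S = 76): continuation = e^(−0.04)·[0.6020·6.5156 + 0.3980·29.2000] = 14.9339; exercise value = 14.0000 ≤ continuation, so V_d = 14.9339
Node 0 (S = 95): continuation = e^(−0.04)·[0.6020·2.4913 + 0.3980·14.9339] = 7.1513; exercise value = 0.0000 ≤ continuation, so V_0 = 7.1513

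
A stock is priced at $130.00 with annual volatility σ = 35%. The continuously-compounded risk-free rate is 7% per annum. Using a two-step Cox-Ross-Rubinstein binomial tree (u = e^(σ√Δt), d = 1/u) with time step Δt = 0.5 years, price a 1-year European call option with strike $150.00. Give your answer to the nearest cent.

CRR parameters: u = e^(σ√Δt) = e^(0.35·√0.5) = 1.2808, d = 1/u = 0.7808
Per-period rate: rΔt = 0.07·0.5 = 0.035, so R = e^0.035 = 1.0356
Risk-neutral probability p = (e^0.035 − 0.7808)/(1.2808 − 0.7808) = 0.2549/0.5000 = 0.5097
Terminal stock prices: S_uu = 213.3, S_ud = 130, S_dd = 79.25
Terminal payoffs (S − K): max(63.26, 0) = 63.26, max(-20, 0) = 0, max(-70.75, 0) = 0
Node u (S = 166.5): V_u = e^(−0.035)·[0.5097·63.2594 + 0.4903·0.0000] = 31.1328
Node d (S = 101.5): V_d = e^(−0.035)·[0.5097·0.0000 + 0.4903·0.0000] = 0.0000
Node 0 (S = 130): V_0 = e^(−0.035)·[0.5097·31.1328 + 0.4903·0.0000] = 15.3219

$15.32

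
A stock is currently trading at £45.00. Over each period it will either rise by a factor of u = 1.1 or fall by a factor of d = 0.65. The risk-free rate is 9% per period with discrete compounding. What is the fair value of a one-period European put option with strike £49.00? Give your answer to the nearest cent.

Risk-neutral probability p = (1 + 0.09 − 0.65)/(1.1 − 0.65) = 0.4400/0.4500 = 0.9778
Terminal stock prices: S_u = 49.5, S_d = 29.25
Terminal payoffs (K − S): max(-0.5, 0) = 0, max(19.75, 0) = 19.75
Node 0 (S = 45): V_0 = 1/1.09·[0.9778·0.0000 + 0.0222·19.7500] = 0.4027

£0.40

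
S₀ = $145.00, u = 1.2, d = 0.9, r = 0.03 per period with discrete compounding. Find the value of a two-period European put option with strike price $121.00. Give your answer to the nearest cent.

Risk-neutral probability p = (1 + 0.03 − 0.9)/(1.2 − 0.9) = 0.1300/0.3000 = 0.4333
Terminal stock prices: S_uu = 208.8, S_ud = 156.6, S_dd = 117.5
Terminal payoffs (K − S): max(-87.8, 0) = 0, max(-35.6, 0) = 0, max(3.55, 0) = 3.55
Node u (S = 174): V_u = 1/1.03·[0.4333·0.0000 + 0.5667·0.0000] = 0.0000
Node d (S = 130.5): V_d = 1/1.03·[0.4333·0.0000 + 0.5667·3.5500] = 1.9531
Node 0 (S = 145): V_0 = 1/1.03·[0.4333·0.0000 + 0.5667·1.9531] = 1.0745

$1.07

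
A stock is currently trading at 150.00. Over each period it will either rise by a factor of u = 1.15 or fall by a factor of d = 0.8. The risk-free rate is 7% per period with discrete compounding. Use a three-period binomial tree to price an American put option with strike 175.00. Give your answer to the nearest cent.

25.00

Risk-neutral probability p = (1 + 0.07 − 0.8)/(1.15 − 0.8) = 0.2700/0.3500 = 0.7714
Terminal stock prices: S_uuu = 228.1, S_uud = 158.7, S_udd = 110.4, S_ddd = 76.8
Terminal payoffs (K − S): max(-53.13, 0) = 0, max(16.3, 0) = 16.3, max(64.6, 0) = 64.6, max(98.2, 0) = 98.2
Node uu (S = 198.4): continuation = 1/1.07·[0.7714·0.0000 + 0.2286·16.3000] = 3.4820; exercise value = 0.0000 ≤ continuation, so V_uu = 3.4820
Node ud (S = 138): continuation = 1/1.07·[0.7714·16.3000 + 0.2286·64.6000] = 25.5514; exercise value = 37.0000 > continuation, so V_ud = 37.0000 (exercise)
Node dd (S = 96): continuation = 1/1.07·[0.7714·64.6000 + 0.2286·98.2000] = 67.5514; exercise value = 79.0000 > continuation, so V_dd = 79.0000 (exercise)
Node u (S = 172.5): continuation = 1/1.07·[0.7714·3.4820 + 0.2286·37.0000] = 10.4142; exercise value = 2.5000 ≤ continuation, so V_u = 10.4142
Node d (S = 120): continuation = 1/1.07·[0.7714·37.0000 + 0.2286·79.0000] = 43.5514; exercise value = 55.0000 > continuation, so V_d = 55.0000 (exercise)
Node 0 (S = 150): continuation = 1/1.07·[0.7714·10.4142 + 0.2286·55.0000] = 19.2573; exercise value = 25.0000 > continuation, so V_0 = 25.0000 (exercise)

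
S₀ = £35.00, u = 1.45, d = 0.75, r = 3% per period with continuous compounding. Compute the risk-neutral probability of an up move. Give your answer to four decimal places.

Risk-neutral probability p = (e^0.03 − 0.75)/(1.45 − 0.75) = 0.2805/0.7000 = 0.4006

p = 0.4006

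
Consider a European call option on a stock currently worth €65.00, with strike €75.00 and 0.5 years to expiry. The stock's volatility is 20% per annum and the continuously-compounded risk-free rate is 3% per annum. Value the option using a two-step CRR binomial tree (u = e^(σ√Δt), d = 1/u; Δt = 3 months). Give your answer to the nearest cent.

€1.14

CRR parameters: u = e^(σ√Δt) = e^(0.2·√0.25) = 1.1052, d = 1/u = 0.9048
Per-period rate: rΔt = 0.03·0.25 = 0.0075, so R = e^0.0075 = 1.0075
Risk-neutral probability p = (e^0.0075 − 0.9048)/(1.1052 − 0.9048) = 0.1027/0.2003 = 0.5126
Terminal stock prices: S_uu = 79.39, S_ud = 65, S_dd = 53.22
Terminal payoffs (S − K): max(4.391, 0) = 4.391, max(-10, 0) = 0, max(-21.78, 0) = 0
Node u (S = 71.84): V_u = e^(−0.0075)·[0.5126·4.3912 + 0.4874·0.0000] = 2.2341
Node d (S = 58.81): V_d = e^(−0.0075)·[0.5126·0.0000 + 0.4874·0.0000] = 0.0000
Node 0 (S = 65): V_0 = e^(−0.0075)·[0.5126·2.2341 + 0.4874·0.0000] = 1.1366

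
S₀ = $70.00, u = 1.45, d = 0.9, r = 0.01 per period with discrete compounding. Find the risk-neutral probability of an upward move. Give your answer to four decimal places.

Risk-neutral probability p = (1 + 0.01 − 0.9)/(1.45 − 0.9) = 0.1100/0.5500 = 0.2000

p = 0.2000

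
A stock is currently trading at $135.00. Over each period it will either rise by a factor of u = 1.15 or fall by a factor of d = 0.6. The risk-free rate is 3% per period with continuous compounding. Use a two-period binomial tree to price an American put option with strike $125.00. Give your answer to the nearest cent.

Risk-neutral probability p = (e^0.03 − 0.6)/(1.15 − 0.6) = 0.4305/0.5500 = 0.7826
Terminal stock prices: S_uu = 178.5, S_ud = 93.15, S_dd = 48.6
Terminal payoffs (K − S): max(-53.54, 0) = 0, max(31.85, 0) = 31.85, max(76.4, 0) = 76.4
Node u (S = 155.2): continuation = e^(−0.03)·[0.7826·0.0000 + 0.2174·31.8500] = 6.7182; exercise value = 0.0000 ≤ continuation, so V_u = 6.7182
Node d (S = 81): continuation = e^(−0.03)·[0.7826·31.8500 + 0.2174·76.4000] = 40.3057; exercise value = 44.0000 > continuation, so V_d = 44.0000 (exercise)
Node 0 (S = 135): continuation = e^(−0.03)·[0.7826·6.7182 + 0.2174·44.0000] = 14.3835; exercise value = 0.0000 ≤ continuation, so V_0 = 14.3835

$14.38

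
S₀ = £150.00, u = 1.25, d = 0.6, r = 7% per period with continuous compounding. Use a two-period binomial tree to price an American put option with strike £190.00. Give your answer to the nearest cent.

Risk-neutral probability p = (e^0.07 − 0.6)/(1.25 − 0.6) = 0.4725/0.6500 = 0.7269
Terminal stock prices: S_uu = 234.4, S_ud = 112.5, S_dd = 54
Terminal payoffs (K − S): max(-44.38, 0) = 0, max(77.5, 0) = 77.5, max(136, 0) = 136
Node u (S = 187.5): continuation = e^(−0.07)·[0.7269·0.0000 + 0.2731·77.5000] = 19.7318; exercise value = 2.5000 ≤ continuation, so V_u = 19.7318
Node d (S = 90): continuation = e^(−0.07)·[0.7269·77.5000 + 0.2731·136.0000] = 87.1548; exercise value = 100.0000 > continuation, so V_d = 100.0000 (exercise)
Node 0 (S = 150): continuation = e^(−0.07)·[0.7269·19.7318 + 0.2731·100.0000] = 38.8344; exercise value = 40.0000 > continuation, so V_0 = 40.0000 (exercise)

£40.00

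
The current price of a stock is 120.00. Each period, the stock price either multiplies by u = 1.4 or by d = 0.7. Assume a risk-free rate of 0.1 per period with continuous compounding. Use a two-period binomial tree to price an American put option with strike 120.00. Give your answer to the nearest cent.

14.20

Risk-neutral probability p = (e^0.1 − 0.7)/(1.4 − 0.7) = 0.4052/0.7000 = 0.5788
Terminal stock prices: S_uu = 235.2, S_ud = 117.6, S_dd = 58.8
Terminal payoffs (K − S): max(-115.2, 0) = 0, max(2.4, 0) = 2.4, max(61.2, 0) = 61.2
Node u (S = 168): continuation = e^(−0.1)·[0.5788·0.0000 + 0.4212·2.4000] = 0.9146; exercise value = 0.0000 ≤ continuation, so V_u = 0.9146
Node d (S = 84): continuation = e^(−0.1)·[0.5788·2.4000 + 0.4212·61.2000] = 24.5805; exercise value = 36.0000 > continuation, so V_d = 36.0000 (exercise)
Node 0 (S = 120): continuation = e^(−0.1)·[0.5788·0.9146 + 0.4212·36.0000] = 14.1988; exercise value = 0.0000 ≤ continuation, so V_0 = 14.1988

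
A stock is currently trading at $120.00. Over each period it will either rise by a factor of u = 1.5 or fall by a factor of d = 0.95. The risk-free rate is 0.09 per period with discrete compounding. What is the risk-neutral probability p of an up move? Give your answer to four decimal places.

p = 0.2545

Risk-neutral probability p = (1 + 0.09 − 0.95)/(1.5 − 0.95) = 0.1400/0.5500 = 0.2545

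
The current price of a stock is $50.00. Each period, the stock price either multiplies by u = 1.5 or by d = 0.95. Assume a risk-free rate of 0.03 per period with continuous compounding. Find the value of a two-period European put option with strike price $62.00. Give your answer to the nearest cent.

$11.58

Risk-neutral probability p = (e^0.03 − 0.95)/(1.5 − 0.95) = 0.0805/0.5500 = 0.1463
Terminal stock prices: S_uu = 112.5, S_ud = 71.25, S_dd = 45.12
Terminal payoffs (K − S): max(-50.5, 0) = 0, max(-9.25, 0) = 0, max(16.88, 0) = 16.88
Node u (S = 75): V_u = e^(−0.03)·[0.1463·0.0000 + 0.8537·0.0000] = 0.0000
Node d (S = 47.5): V_d = e^(−0.03)·[0.1463·0.0000 + 0.8537·16.8750] = 13.9807
Node 0 (S = 50): V_0 = e^(−0.03)·[0.1463·0.0000 + 0.8537·13.9807] = 11.5829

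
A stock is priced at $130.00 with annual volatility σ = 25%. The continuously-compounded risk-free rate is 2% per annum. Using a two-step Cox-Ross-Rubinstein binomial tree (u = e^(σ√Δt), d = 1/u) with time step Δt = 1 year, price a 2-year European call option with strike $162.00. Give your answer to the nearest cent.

$11.48

CRR parameters: u = e^(σ√Δt) = e^(0.25·√1) = 1.2840, d = 1/u = 0.7788
Per-period rate: rΔt = 0.02·1 = 0.02, so R = e^0.02 = 1.0202
Risk-neutral probability p = (e^0.02 − 0.7788)/(1.2840 − 0.7788) = 0.2414/0.5052 = 0.4778
Terminal stock prices: S_uu = 214.3, S_ud = 130, S_dd = 78.85
Terminal payoffs (S − K): max(52.33, 0) = 52.33, max(-32, 0) = 0, max(-83.15, 0) = 0
Node u (S = 166.9): V_u = e^(−0.02)·[0.4778·52.3338 + 0.5222·0.0000] = 24.5104
Node d (S = 101.2): V_d = e^(−0.02)·[0.4778·0.0000 + 0.5222·0.0000] = 0.0000
Node 0 (S = 130): V_0 = e^(−0.02)·[0.4778·24.5104 + 0.5222·0.0000] = 11.4794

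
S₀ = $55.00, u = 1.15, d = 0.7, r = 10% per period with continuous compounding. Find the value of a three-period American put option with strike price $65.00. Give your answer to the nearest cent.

$10.00

Risk-neutral probability p = (e^0.1 − 0.7)/(1.15 − 0.7) = 0.4052/0.4500 = 0.9004
Terminal stock prices: S_uuu = 83.65, S_uud = 50.92, S_udd = 30.99, S_ddd = 18.86
Terminal payoffs (K − S): max(-18.65, 0) = 0, max(14.08, 0) = 14.08, max(34.01, 0) = 34.01, max(46.14, 0) = 46.14
Node uu (S = 72.74): continuation = e^(−0.1)·[0.9004·0.0000 + 0.0996·14.0838] = 1.2695; exercise value = 0.0000 ≤ continuation, so V_uu = 1.2695
Node ud (S = 44.27): continuation = e^(−0.1)·[0.9004·14.0838 + 0.0996·34.0075] = 14.5394; exercise value = 20.7250 > continuation, so V_ud = 20.7250 (exercise)
Node dd (S = 26.95): continuation = e^(−0.1)·[0.9004·34.0075 + 0.0996·46.1350] = 31.8644; exercise value = 38.0500 > continuation, so V_dd = 38.0500 (exercise)
Node u (S = 63.25): continuation = e^(−0.1)·[0.9004·1.2695 + 0.0996·20.7250] = 2.9024; exercise value = 1.7500 ≤ continuation, so V_u = 2.9024
Node d (S = 38.5): continuation = e^(−0.1)·[0.9004·20.7250 + 0.0996·38.0500] = 20.3144; exercise value = 26.5000 > continuation, so V_d = 26.5000 (exercise)
Node 0 (S = 55): continuation = e^(−0.1)·[0.9004·2.9024 + 0.0996·26.5000] = 4.7533; exercise value = 10.0000 > continuation, so V_0 = 10.0000 (exercise)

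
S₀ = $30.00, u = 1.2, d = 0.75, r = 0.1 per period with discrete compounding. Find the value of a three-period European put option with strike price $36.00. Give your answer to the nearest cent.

Risk-neutral probability p = (1 + 0.1 − 0.75)/(1.2 − 0.75) = 0.3500/0.4500 = 0.7778
Terminal stock prices: S_uuu = 51.84, S_uud = 32.4, S_udd = 20.25, S_ddd = 12.66
Terminal payoffs (K − S): max(-15.84, 0) = 0, max(3.6, 0) = 3.6, max(15.75, 0) = 15.75, max(23.34, 0) = 23.34
Node uu (S = 43.2): V_uu = 1/1.1·[0.7778·0.0000 + 0.2222·3.6000] = 0.7273
Node ud (S = 27): V_ud = 1/1.1·[0.7778·3.6000 + 0.2222·15.7500] = 5.7273
Node dd (S = 16.88): V_dd = 1/1.1·[0.7778·15.7500 + 0.2222·23.3438] = 15.8523
Node u (S = 36): V_u = 1/1.1·[0.7778·0.7273 + 0.2222·5.7273] = 1.6713
Node d (S = 22.5): V_d = 1/1.1·[0.7778·5.7273 + 0.2222·15.8523] = 7.2521
Node 0 (S = 30): V_0 = 1/1.1·[0.7778·1.6713 + 0.2222·7.2521] = 2.6468

$2.65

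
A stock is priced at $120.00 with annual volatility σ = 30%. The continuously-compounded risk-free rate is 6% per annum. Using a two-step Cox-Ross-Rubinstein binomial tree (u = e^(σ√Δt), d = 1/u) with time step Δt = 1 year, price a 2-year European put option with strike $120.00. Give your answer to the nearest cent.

CRR parameters: u = e^(σ√Δt) = e^(0.3·√1) = 1.3499, d = 1/u = 0.7408
Per-period rate: rΔt = 0.06·1 = 0.06, so R = e^0.06 = 1.0618
Risk-neutral probability p = (e^0.06 − 0.7408)/(1.3499 − 0.7408) = 0.3210/0.6090 = 0.5271
Terminal stock prices: S_uu = 218.7, S_ud = 120, S_dd = 65.86
Terminal payoffs (K − S): max(-98.65, 0) = 0, max(0, 0) = 0, max(54.14, 0) = 54.14
Node u (S = 162): V_u = e^(−0.06)·[0.5271·0.0000 + 0.4729·0.0000] = 0.0000
Node d (S = 88.9): V_d = e^(−0.06)·[0.5271·0.0000 + 0.4729·54.1426] = 24.1136
Node 0 (S = 120): V_0 = e^(−0.06)·[0.5271·0.0000 + 0.4729·24.1136] = 10.7395

$10.74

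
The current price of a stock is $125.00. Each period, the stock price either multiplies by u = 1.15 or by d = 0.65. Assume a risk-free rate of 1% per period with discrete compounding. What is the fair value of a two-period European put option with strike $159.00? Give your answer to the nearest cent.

Risk-neutral probability p = (1 + 0.01 − 0.65)/(1.15 − 0.65) = 0.3600/0.5000 = 0.7200
Terminal stock prices: S_uu = 165.3, S_ud = 93.44, S_dd = 52.81
Terminal payoffs (K − S): max(-6.312, 0) = 0, max(65.56, 0) = 65.56, max(106.2, 0) = 106.2
Node u (S = 143.8): V_u = 1/1.01·[0.7200·0.0000 + 0.2800·65.5625] = 18.1757
Node d (S = 81.25): V_d = 1/1.01·[0.7200·65.5625 + 0.2800·106.1875] = 76.1757
Node 0 (S = 125): V_0 = 1/1.01·[0.7200·18.1757 + 0.2800·76.1757] = 34.0750

$34.07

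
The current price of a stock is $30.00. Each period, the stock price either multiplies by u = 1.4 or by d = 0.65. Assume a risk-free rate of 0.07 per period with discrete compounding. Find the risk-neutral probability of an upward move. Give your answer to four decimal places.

Risk-neutral probability p = (1 + 0.07 − 0.65)/(1.4 − 0.65) = 0.4200/0.7500 = 0.5600

p = 0.5600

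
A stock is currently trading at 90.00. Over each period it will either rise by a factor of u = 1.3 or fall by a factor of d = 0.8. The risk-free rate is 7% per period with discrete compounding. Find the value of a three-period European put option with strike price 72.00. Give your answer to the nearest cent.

Risk-neutral probability p = (1 + 0.07 − 0.8)/(1.3 − 0.8) = 0.2700/0.5000 = 0.5400
Terminal stock prices: S_uuu = 197.7, S_uud = 121.7, S_udd = 74.88, S_ddd = 46.08
Terminal payoffs (K − S): max(-125.7, 0) = 0, max(-49.68, 0) = 0, max(-2.88, 0) = 0, max(25.92, 0) = 25.92
Node uu (S = 152.1): V_uu = 1/1.07·[0.5400·0.0000 + 0.4600·0.0000] = 0.0000
Node ud (S = 93.6): V_ud = 1/1.07·[0.5400·0.0000 + 0.4600·0.0000] = 0.0000
Node dd (S = 57.6): V_dd = 1/1.07·[0.5400·0.0000 + 0.4600·25.9200] = 11.1432
Node u (S = 117): V_u = 1/1.07·[0.5400·0.0000 + 0.4600·0.0000] = 0.0000
Node d (S = 72): V_d = 1/1.07·[0.5400·0.0000 + 0.4600·11.1432] = 4.7905
Node 0 (S = 90): V_0 = 1/1.07·[0.5400·0.0000 + 0.4600·4.7905] = 2.0595

2.06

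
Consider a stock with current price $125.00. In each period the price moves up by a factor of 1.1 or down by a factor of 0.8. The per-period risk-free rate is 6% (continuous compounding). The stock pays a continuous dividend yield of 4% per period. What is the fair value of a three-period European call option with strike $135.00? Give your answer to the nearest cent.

Per-period risk-free factor R = e^0.06 = 1.0618; dividend-adjusted growth = e^(0.06−0.04) = 1.0202.
Risk-neutral probability p = (1.0202 − 0.8)/(1.1 − 0.8) = 0.2202/0.3000 = 0.7340
Terminal stock prices: S_uuu = 166.4, S_uud = 121, S_udd = 88, S_ddd = 64
Terminal payoffs (S − K): max(31.38, 0) = 31.38, max(-14, 0) = 0, max(-47, 0) = 0, max(-71, 0) = 0
Node uu (S = 151.3): V_uu = e^(−0.06)·[0.7340·31.3750 + 0.2660·0.0000] = 21.6883
Node ud (S = 110): V_ud = e^(−0.06)·[0.7340·0.0000 + 0.2660·0.0000] = 0.0000
Node dd (S = 80): V_dd = e^(−0.06)·[0.7340·0.0000 + 0.2660·0.0000] = 0.0000
Node u (S = 137.5): V_u = e^(−0.06)·[0.7340·21.6883 + 0.2660·0.0000] = 14.9922
Node d (S = 100): V_d = e^(−0.06)·[0.7340·0.0000 + 0.2660·0.0000] = 0.0000
Node 0 (S = 125): V_0 = e^(−0.06)·[0.7340·14.9922 + 0.2660·0.0000] = 10.3635

$10.36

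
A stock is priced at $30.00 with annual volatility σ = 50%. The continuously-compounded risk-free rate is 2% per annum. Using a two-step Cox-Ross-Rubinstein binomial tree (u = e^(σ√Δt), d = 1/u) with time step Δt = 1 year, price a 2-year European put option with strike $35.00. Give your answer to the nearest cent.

CRR parameters: u = e^(σ√Δt) = e^(0.5·√1) = 1.6487, d = 1/u = 0.6065
Per-period rate: rΔt = 0.02·1 = 0.02, so R = e^0.02 = 1.0202
Risk-neutral probability p = (e^0.02 − 0.6065)/(1.6487 − 0.6065) = 0.4137/1.0422 = 0.3969
Terminal stock prices: S_uu = 81.55, S_ud = 30, S_dd = 11.04
Terminal payoffs (K − S): max(-46.55, 0) = 0, max(5, 0) = 5, max(23.96, 0) = 23.96
Node u (S = 49.46): V_u = e^(−0.02)·[0.3969·0.0000 + 0.6031·5.0000] = 2.9557
Node d (S = 18.2): V_d = e^(−0.02)·[0.3969·5.0000 + 0.6031·23.9636] = 16.1110
Node 0 (S = 30): V_0 = e^(−0.02)·[0.3969·2.9557 + 0.6031·16.1110] = 10.6737

$10.67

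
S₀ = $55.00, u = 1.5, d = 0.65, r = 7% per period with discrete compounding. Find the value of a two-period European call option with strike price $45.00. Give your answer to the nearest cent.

$20.56

Risk-neutral probability p = (1 + 0.07 − 0.65)/(1.5 − 0.65) = 0.4200/0.8500 = 0.4941
Terminal stock prices: S_uu = 123.8, S_ud = 53.62, S_dd = 23.24
Terminal payoffs (S − K): max(78.75, 0) = 78.75, max(8.625, 0) = 8.625, max(-21.76, 0) = 0
Node u (S = 82.5): V_u = 1/1.07·[0.4941·78.7500 + 0.5059·8.6250] = 40.4439
Node d (S = 35.75): V_d = 1/1.07·[0.4941·8.6250 + 0.5059·0.0000] = 3.9830
Node 0 (S = 55): V_0 = 1/1.07·[0.4941·40.4439 + 0.5059·3.9830] = 20.5598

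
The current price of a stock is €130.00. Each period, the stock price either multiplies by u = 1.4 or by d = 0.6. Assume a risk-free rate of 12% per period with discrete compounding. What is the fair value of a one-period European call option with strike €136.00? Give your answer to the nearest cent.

€26.70

Risk-neutral probability p = (1 + 0.12 − 0.6)/(1.4 − 0.6) = 0.5200/0.8000 = 0.6500
Terminal stock prices: S_u = 182, S_d = 78
Terminal payoffs (S − K): max(46, 0) = 46, max(-58, 0) = 0
Node 0 (S = 130): V_0 = 1/1.12·[0.6500·46.0000 + 0.3500·0.0000] = 26.6964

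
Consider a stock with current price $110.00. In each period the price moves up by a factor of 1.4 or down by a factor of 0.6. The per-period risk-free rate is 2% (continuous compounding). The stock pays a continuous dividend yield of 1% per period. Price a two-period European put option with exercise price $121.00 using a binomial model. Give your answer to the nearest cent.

$32.31

Per-period risk-free factor R = e^0.02 = 1.0202; dividend-adjusted growth = e^(0.02−0.01) = 1.0101.
Risk-neutral probability p = (1.0101 − 0.6)/(1.4 − 0.6) = 0.4101/0.8000 = 0.5126
Terminal stock prices: S_uu = 215.6, S_ud = 92.4, S_dd = 39.6
Terminal payoffs (K − S): max(-94.6, 0) = 0, max(28.6, 0) = 28.6, max(81.4, 0) = 81.4
Node u (S = 154): V_u = e^(−0.02)·[0.5126·0.0000 + 0.4874·28.6000] = 13.6647
Node d (S = 66): V_d = e^(−0.02)·[0.5126·28.6000 + 0.4874·81.4000] = 53.2608
Node 0 (S = 110): V_0 = e^(−0.02)·[0.5126·13.6647 + 0.4874·53.2608] = 32.3125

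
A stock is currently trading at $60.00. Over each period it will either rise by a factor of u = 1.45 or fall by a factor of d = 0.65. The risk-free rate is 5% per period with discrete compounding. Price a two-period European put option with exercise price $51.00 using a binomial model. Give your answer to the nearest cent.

Risk-neutral probability p = (1 + 0.05 − 0.65)/(1.45 − 0.65) = 0.4000/0.8000 = 0.5000
Terminal stock prices: S_uu = 126.2, S_ud = 56.55, S_dd = 25.35
Terminal payoffs (K − S): max(-75.15, 0) = 0, max(-5.55, 0) = 0, max(25.65, 0) = 25.65
Node u (S = 87): V_u = 1/1.05·[0.5000·0.0000 + 0.5000·0.0000] = 0.0000
Node d (S = 39): V_d = 1/1.05·[0.5000·0.0000 + 0.5000·25.6500] = 12.2143
Node 0 (S = 60): V_0 = 1/1.05·[0.5000·0.0000 + 0.5000·12.2143] = 5.8163

$5.82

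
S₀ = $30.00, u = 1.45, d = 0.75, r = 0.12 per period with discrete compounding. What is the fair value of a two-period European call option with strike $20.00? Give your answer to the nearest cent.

Risk-neutral probability p = (1 + 0.12 − 0.75)/(1.45 − 0.75) = 0.3700/0.7000 = 0.5286
Terminal stock prices: S_uu = 63.08, S_ud = 32.62, S_dd = 16.88
Terminal payoffs (S − K): max(43.08, 0) = 43.08, max(12.62, 0) = 12.62, max(-3.125, 0) = 0
Node u (S = 43.5): V_u = 1/1.12·[0.5286·43.0750 + 0.4714·12.6250] = 25.6429
Node d (S = 22.5): V_d = 1/1.12·[0.5286·12.6250 + 0.4714·0.0000] = 5.9582
Node 0 (S = 30): V_0 = 1/1.12·[0.5286·25.6429 + 0.4714·5.9582] = 14.6098

$14.61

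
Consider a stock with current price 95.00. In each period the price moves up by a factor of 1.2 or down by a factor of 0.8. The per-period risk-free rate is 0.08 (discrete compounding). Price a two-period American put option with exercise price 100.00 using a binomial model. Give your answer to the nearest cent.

8.25

Risk-neutral probability p = (1 + 0.08 − 0.8)/(1.2 − 0.8) = 0.2800/0.4000 = 0.7000
Terminal stock prices: S_uu = 136.8, S_ud = 91.2, S_dd = 60.8
Terminal payoffs (K − S): max(-36.8, 0) = 0, max(8.8, 0) = 8.8, max(39.2, 0) = 39.2
Node u (S = 114): continuation = 1/1.08·[0.7000·0.0000 + 0.3000·8.8000] = 2.4444; exercise value = 0.0000 ≤ continuation, so V_u = 2.4444
Node d (S = 76): continuation = 1/1.08·[0.7000·8.8000 + 0.3000·39.2000] = 16.5926; exercise value = 24.0000 > continuation, so V_d = 24.0000 (exercise)
Node 0 (S = 95): continuation = 1/1.08·[0.7000·2.4444 + 0.3000·24.0000] = 8.2510; exercise value = 5.0000 ≤ continuation, so V_0 = 8.2510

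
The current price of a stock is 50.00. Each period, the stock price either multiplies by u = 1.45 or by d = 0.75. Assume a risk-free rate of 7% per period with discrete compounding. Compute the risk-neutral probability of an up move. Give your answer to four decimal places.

p = 0.4571

Risk-neutral probability p = (1 + 0.07 − 0.75)/(1.45 − 0.75) = 0.3200/0.7000 = 0.4571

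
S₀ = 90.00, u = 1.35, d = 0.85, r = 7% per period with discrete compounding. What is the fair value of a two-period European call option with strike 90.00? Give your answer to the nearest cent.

Risk-neutral probability p = (1 + 0.07 − 0.85)/(1.35 − 0.85) = 0.2200/0.5000 = 0.4400
Terminal stock prices: S_uu = 164, S_ud = 103.3, S_dd = 65.02
Terminal payoffs (S − K): max(74.03, 0) = 74.03, max(13.28, 0) = 13.28, max(-24.98, 0) = 0
Node u (S = 121.5): V_u = 1/1.07·[0.4400·74.0250 + 0.5600·13.2750] = 37.3879
Node d (S = 76.5): V_d = 1/1.07·[0.4400·13.2750 + 0.5600·0.0000] = 5.4589
Node 0 (S = 90): V_0 = 1/1.07·[0.4400·37.3879 + 0.5600·5.4589] = 18.2314

18.23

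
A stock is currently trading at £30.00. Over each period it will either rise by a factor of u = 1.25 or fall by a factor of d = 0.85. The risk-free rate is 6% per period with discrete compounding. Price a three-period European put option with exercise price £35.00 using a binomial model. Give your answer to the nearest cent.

Risk-neutral probability p = (1 + 0.06 − 0.85)/(1.25 − 0.85) = 0.2100/0.4000 = 0.5250
Terminal stock prices: S_uuu = 58.59, S_uud = 39.84, S_udd = 27.09, S_ddd = 18.42
Terminal payoffs (K − S): max(-23.59, 0) = 0, max(-4.844, 0) = 0, max(7.906, 0) = 7.906, max(16.58, 0) = 16.58
Node uu (S = 46.88): V_uu = 1/1.06·[0.5250·0.0000 + 0.4750·0.0000] = 0.0000
Node ud (S = 31.88): V_ud = 1/1.06·[0.5250·0.0000 + 0.4750·7.9063] = 3.5429
Node dd (S = 21.67): V_dd = 1/1.06·[0.5250·7.9063 + 0.4750·16.5763] = 11.3439
Node u (S = 37.5): V_u = 1/1.06·[0.5250·0.0000 + 0.4750·3.5429] = 1.5876
Node d (S = 25.5): V_d = 1/1.06·[0.5250·3.5429 + 0.4750·11.3439] = 6.8381
Node 0 (S = 30): V_0 = 1/1.06·[0.5250·1.5876 + 0.4750·6.8381] = 3.8506

£3.85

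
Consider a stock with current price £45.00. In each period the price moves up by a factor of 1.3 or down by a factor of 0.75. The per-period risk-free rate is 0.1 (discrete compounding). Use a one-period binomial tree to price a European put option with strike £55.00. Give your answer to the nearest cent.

Risk-neutral probability p = (1 + 0.1 − 0.75)/(1.3 − 0.75) = 0.3500/0.5500 = 0.6364
Terminal stock prices: S_u = 58.5, S_d = 33.75
Terminal payoffs (K − S): max(-3.5, 0) = 0, max(21.25, 0) = 21.25
Node 0 (S = 45): V_0 = 1/1.1·[0.6364·0.0000 + 0.3636·21.2500] = 7.0248

£7.02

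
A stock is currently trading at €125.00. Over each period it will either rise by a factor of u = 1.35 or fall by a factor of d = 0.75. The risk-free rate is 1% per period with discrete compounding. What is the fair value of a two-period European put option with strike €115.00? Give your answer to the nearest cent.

Risk-neutral probability p = (1 + 0.01 − 0.75)/(1.35 − 0.75) = 0.2600/0.6000 = 0.4333
Terminal stock prices: S_uu = 227.8, S_ud = 126.6, S_dd = 70.31
Terminal payoffs (K − S): max(-112.8, 0) = 0, max(-11.56, 0) = 0, max(44.69, 0) = 44.69
Node u (S = 168.8): V_u = 1/1.01·[0.4333·0.0000 + 0.5667·0.0000] = 0.0000
Node d (S = 93.75): V_d = 1/1.01·[0.4333·0.0000 + 0.5667·44.6875] = 25.0722
Node 0 (S = 125): V_0 = 1/1.01·[0.4333·0.0000 + 0.5667·25.0722] = 14.0669

€14.07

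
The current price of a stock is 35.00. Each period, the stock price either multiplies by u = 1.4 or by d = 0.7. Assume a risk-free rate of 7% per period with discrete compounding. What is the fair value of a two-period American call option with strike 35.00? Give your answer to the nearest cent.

Risk-neutral probability p = (1 + 0.07 − 0.7)/(1.4 − 0.7) = 0.3700/0.7000 = 0.5286
Terminal stock prices: S_uu = 68.6, S_ud = 34.3, S_dd = 17.15
Terminal payoffs (S − K): max(33.6, 0) = 33.6, max(-0.7, 0) = 0, max(-17.85, 0) = 0
Node u (S = 49): continuation = 1/1.07·[0.5286·33.6000 + 0.4714·0.0000] = 16.5981; exercise value = 14.0000 ≤ continuation, so V_u = 16.5981
Node d (S = 24.5): continuation = 1/1.07·[0.5286·0.0000 + 0.4714·0.0000] = 0.0000; exercise value = 0.0000 ≤ continuation, so V_d = 0.0000
Node 0 (S = 35): continuation = 1/1.07·[0.5286·16.5981 + 0.4714·0.0000] = 8.1993; exercise value = 0.0000 ≤ continuation, so V_0 = 8.1993

8.20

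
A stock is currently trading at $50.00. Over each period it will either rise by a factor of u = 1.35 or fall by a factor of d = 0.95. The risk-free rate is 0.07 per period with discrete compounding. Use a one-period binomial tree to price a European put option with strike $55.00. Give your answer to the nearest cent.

Risk-neutral probability p = (1 + 0.07 − 0.95)/(1.35 − 0.95) = 0.1200/0.4000 = 0.3000
Terminal stock prices: S_u = 67.5, S_d = 47.5
Terminal payoffs (K − S): max(-12.5, 0) = 0, max(7.5, 0) = 7.5
Node 0 (S = 50): V_0 = 1/1.07·[0.3000·0.0000 + 0.7000·7.5000] = 4.9065

$4.91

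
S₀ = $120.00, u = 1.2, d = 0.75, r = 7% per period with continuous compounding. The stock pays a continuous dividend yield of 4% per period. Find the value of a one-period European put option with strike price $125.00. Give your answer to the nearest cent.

$12.30

Per-period risk-free factor R = e^0.07 = 1.0725; dividend-adjusted growth = e^(0.07−0.04) = 1.0305.
Risk-neutral probability p = (1.0305 − 0.75)/(1.2 − 0.75) = 0.2805/0.4500 = 0.6232
Terminal stock prices: S_u = 144, S_d = 90
Terminal payoffs (K − S): max(-19, 0) = 0, max(35, 0) = 35
Node 0 (S = 120): V_0 = e^(−0.07)·[0.6232·0.0000 + 0.3768·35.0000] = 12.2954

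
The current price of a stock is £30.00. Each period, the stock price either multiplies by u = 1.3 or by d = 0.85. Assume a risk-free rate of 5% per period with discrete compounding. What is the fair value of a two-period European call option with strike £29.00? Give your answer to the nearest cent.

Risk-neutral probability p = (1 + 0.05 − 0.85)/(1.3 − 0.85) = 0.2000/0.4500 = 0.4444
Terminal stock prices: S_uu = 50.7, S_ud = 33.15, S_dd = 21.67
Terminal payoffs (S − K): max(21.7, 0) = 21.7, max(4.15, 0) = 4.15, max(-7.325, 0) = 0
Node u (S = 39): V_u = 1/1.05·[0.4444·21.7000 + 0.5556·4.1500] = 11.3810
Node d (S = 25.5): V_d = 1/1.05·[0.4444·4.1500 + 0.5556·0.0000] = 1.7566
Node 0 (S = 30): V_0 = 1/1.05·[0.4444·11.3810 + 0.5556·1.7566] = 5.7468

£5.75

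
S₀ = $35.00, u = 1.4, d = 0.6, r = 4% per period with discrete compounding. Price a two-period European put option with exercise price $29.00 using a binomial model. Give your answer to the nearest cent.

$3.07

Risk-neutral probability p = (1 + 0.04 − 0.6)/(1.4 − 0.6) = 0.4400/0.8000 = 0.5500
Terminal stock prices: S_uu = 68.6, S_ud = 29.4, S_dd = 12.6
Terminal payoffs (K − S): max(-39.6, 0) = 0, max(-0.4, 0) = 0, max(16.4, 0) = 16.4
Node u (S = 49): V_u = 1/1.04·[0.5500·0.0000 + 0.4500·0.0000] = 0.0000
Node d (S = 21): V_d = 1/1.04·[0.5500·0.0000 + 0.4500·16.4000] = 7.0962
Node 0 (S = 35): V_0 = 1/1.04·[0.5500·0.0000 + 0.4500·7.0962] = 3.0705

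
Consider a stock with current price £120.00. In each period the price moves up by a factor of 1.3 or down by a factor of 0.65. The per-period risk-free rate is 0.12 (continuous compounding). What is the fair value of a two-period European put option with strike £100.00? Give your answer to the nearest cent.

£2.73

Risk-neutral probability p = (e^0.12 − 0.65)/(1.3 − 0.65) = 0.4775/0.6500 = 0.7346
Terminal stock prices: S_uu = 202.8, S_ud = 101.4, S_dd = 50.7
Terminal payoffs (K − S): max(-102.8, 0) = 0, max(-1.4, 0) = 0, max(49.3, 0) = 49.3
Node u (S = 156): V_u = e^(−0.12)·[0.7346·0.0000 + 0.2654·0.0000] = 0.0000
Node d (S = 78): V_d = e^(−0.12)·[0.7346·0.0000 + 0.2654·49.3000] = 11.6042
Node 0 (S = 120): V_0 = e^(−0.12)·[0.7346·0.0000 + 0.2654·11.6042] = 2.7314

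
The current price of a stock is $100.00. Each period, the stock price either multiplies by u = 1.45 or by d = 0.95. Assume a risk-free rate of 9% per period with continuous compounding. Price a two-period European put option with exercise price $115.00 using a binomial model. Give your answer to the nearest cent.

Risk-neutral probability p = (e^0.09 − 0.95)/(1.45 − 0.95) = 0.1442/0.5000 = 0.2883
Terminal stock prices: S_uu = 210.2, S_ud = 137.8, S_dd = 90.25
Terminal payoffs (K − S): max(-95.25, 0) = 0, max(-22.75, 0) = 0, max(24.75, 0) = 24.75
Node u (S = 145): V_u = e^(−0.09)·[0.2883·0.0000 + 0.7117·0.0000] = 0.0000
Node d (S = 95): V_d = e^(−0.09)·[0.2883·0.0000 + 0.7117·24.7500] = 16.0974
Node 0 (S = 100): V_0 = e^(−0.09)·[0.2883·0.0000 + 0.7117·16.0974] = 10.4698

$10.47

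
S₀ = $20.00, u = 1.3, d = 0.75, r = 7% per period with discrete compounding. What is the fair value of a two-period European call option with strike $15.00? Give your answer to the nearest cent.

$7.47

Risk-neutral probability p = (1 + 0.07 − 0.75)/(1.3 − 0.75) = 0.3200/0.5500 = 0.5818
Terminal stock prices: S_uu = 33.8, S_ud = 19.5, S_dd = 11.25
Terminal payoffs (S − K): max(18.8, 0) = 18.8, max(4.5, 0) = 4.5, max(-3.75, 0) = 0
Node u (S = 26): V_u = 1/1.07·[0.5818·18.8000 + 0.4182·4.5000] = 11.9813
Node d (S = 15): V_d = 1/1.07·[0.5818·4.5000 + 0.4182·0.0000] = 2.4469
Node 0 (S = 20): V_0 = 1/1.07·[0.5818·11.9813 + 0.4182·2.4469] = 7.4712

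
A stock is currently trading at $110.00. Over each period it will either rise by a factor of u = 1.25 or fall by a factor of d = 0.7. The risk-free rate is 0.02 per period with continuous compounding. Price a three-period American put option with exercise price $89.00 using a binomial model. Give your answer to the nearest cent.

$10.03

Risk-neutral probability p = (e^0.02 − 0.7)/(1.25 − 0.7) = 0.3202/0.5500 = 0.5822
Terminal stock prices: S_uuu = 214.8, S_uud = 120.3, S_udd = 67.37, S_ddd = 37.73
Terminal payoffs (K − S): max(-125.8, 0) = 0, max(-31.31, 0) = 0, max(21.63, 0) = 21.63, max(51.27, 0) = 51.27
Node uu (S = 171.9): continuation = e^(−0.02)·[0.5822·0.0000 + 0.4178·0.0000] = 0.0000; exercise value = 0.0000 ≤ continuation, so V_uu = 0.0000
Node ud (S = 96.25): continuation = e^(−0.02)·[0.5822·0.0000 + 0.4178·21.6250] = 8.8564; exercise value = 0.0000 ≤ continuation, so V_ud = 8.8564
Node dd (S = 53.9): continuation = e^(−0.02)·[0.5822·21.6250 + 0.4178·51.2700] = 33.3377; exercise value = 35.1000 > continuation, so V_dd = 35.1000 (exercise)
Node u (S = 137.5): continuation = e^(−0.02)·[0.5822·0.0000 + 0.4178·8.8564] = 3.6271; exercise value = 0.0000 ≤ continuation, so V_u = 3.6271
Node d (S = 77): continuation = e^(−0.02)·[0.5822·8.8564 + 0.4178·35.1000] = 19.4289; exercise value = 12.0000 ≤ continuation, so V_d = 19.4289
Node 0 (S = 110): continuation = e^(−0.02)·[0.5822·3.6271 + 0.4178·19.4289] = 10.0267; exercise value = 0.0000 ≤ continuation, so V_0 = 10.0267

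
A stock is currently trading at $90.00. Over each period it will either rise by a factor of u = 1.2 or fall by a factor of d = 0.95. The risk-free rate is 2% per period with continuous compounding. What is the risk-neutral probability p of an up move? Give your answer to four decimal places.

Risk-neutral probability p = (e^0.02 − 0.95)/(1.2 − 0.95) = 0.0702/0.2500 = 0.2808

p = 0.2808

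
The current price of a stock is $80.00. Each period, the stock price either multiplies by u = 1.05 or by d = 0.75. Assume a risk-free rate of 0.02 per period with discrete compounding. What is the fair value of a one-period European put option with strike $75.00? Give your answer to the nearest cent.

$1.47

Risk-neutral probability p = (1 + 0.02 − 0.75)/(1.05 − 0.75) = 0.2700/0.3000 = 0.9000
Terminal stock prices: S_u = 84, S_d = 60
Terminal payoffs (K − S): max(-9, 0) = 0, max(15, 0) = 15
Node 0 (S = 80): V_0 = 1/1.02·[0.9000·0.0000 + 0.1000·15.0000] = 1.4706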